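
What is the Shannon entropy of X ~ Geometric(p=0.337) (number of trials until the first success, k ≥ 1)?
1.8962 nats

We have X ~ Geometric(p=0.337) (number of trials until the first success, k ≥ 1).

The Shannon entropy measures the uncertainty or information content of the distribution.

For a Geometric distribution with p=0.337 (number of trials until the first success, k ≥ 1):
H(X) = 1.8962 nats

(In bits, this would be 2.7357 bits.)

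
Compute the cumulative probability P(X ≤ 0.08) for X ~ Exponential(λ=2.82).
0.201963

We have X ~ Exponential(λ=2.82).

The CDF gives us P(X ≤ k).

Using the CDF:
P(X ≤ 0.08) = 0.201963

This means there's approximately a 20.2% chance that X is at most 0.08.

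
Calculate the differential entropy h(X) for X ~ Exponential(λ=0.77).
1.2614 nats

We have X ~ Exponential(λ=0.77).

The differential entropy measures the uncertainty or information content of the distribution.

For an Exponential distribution with λ=0.77:
h(X) = 1.2614 nats

(In bits, this would be 1.8198 bits.)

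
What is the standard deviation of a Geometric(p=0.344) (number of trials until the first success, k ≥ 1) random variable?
2.3545

We have X ~ Geometric(p=0.344) (number of trials until the first success, k ≥ 1).

For a Geometric distribution with p=0.344 (number of trials until the first success, k ≥ 1):
σ = √Var(X) = 2.3545

The standard deviation is the square root of the variance.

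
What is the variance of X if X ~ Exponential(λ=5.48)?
0.0333

We have X ~ Exponential(λ=5.48).

For an Exponential distribution with λ=5.48:
Var(X) = 0.0333

The variance measures the spread of the distribution around the mean.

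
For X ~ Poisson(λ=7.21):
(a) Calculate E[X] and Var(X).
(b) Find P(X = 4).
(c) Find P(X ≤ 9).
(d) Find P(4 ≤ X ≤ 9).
(a) E[X] = 7.2100, Var(X) = 7.2100
(b) P(X = 4) = 0.083227
(c) P(X ≤ 9) = 0.808579
(d) P(4 ≤ X ≤ 9) = 0.737125

We have X ~ Poisson(λ=7.21).

(a) Moments:
E[X] = 7.2100
Var(X) = 7.2100
σ = √Var(X) = 2.6851

(b) Point probability using PMF:
P(X = 4) = 0.083227

(c) Cumulative probability using CDF:
P(X ≤ 9) = F(9) = 0.808579

(d) Range probability:
P(4 ≤ X ≤ 9) = P(X ≤ 9) - P(X ≤ 3)
                   = F(9) - F(3)
                   = 0.808579 - 0.071454
                   = 0.737125

This means approximately 73.7% of outcomes fall in the interval [4, 9].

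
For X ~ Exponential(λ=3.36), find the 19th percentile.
0.0627

We have X ~ Exponential(λ=3.36).

We want to find x such that P(X ≤ x) = 0.19.

This is the 19th percentile, which means 19% of values fall below this point.

Using the inverse CDF (quantile function):
x = F⁻¹(0.19) = 0.0627

Verification: P(X ≤ 0.0627) = 0.19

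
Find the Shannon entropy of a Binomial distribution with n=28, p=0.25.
2.2435 nats

We have X ~ Binomial(n=28, p=0.25).

The Shannon entropy measures the uncertainty or information content of the distribution.

For a Binomial distribution with n=28, p=0.25:
H(X) = 2.2435 nats

(In bits, this would be 3.2367 bits.)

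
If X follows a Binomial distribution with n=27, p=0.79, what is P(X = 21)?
0.179801

We have X ~ Binomial(n=27, p=0.79).

For a Binomial distribution, the PMF gives us the probability of each outcome.

Using the PMF formula:
P(X = 21) = 0.179801

Rounded to 4 decimal places: 0.1798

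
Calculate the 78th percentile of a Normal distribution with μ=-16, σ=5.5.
-11.7529

We have X ~ Normal(μ=-16, σ=5.5).

We want to find x such that P(X ≤ x) = 0.78.

This is the 78th percentile, which means 78% of values fall below this point.

Using the inverse CDF (quantile function):
x = F⁻¹(0.78) = -11.7529

Verification: P(X ≤ -11.7529) = 0.78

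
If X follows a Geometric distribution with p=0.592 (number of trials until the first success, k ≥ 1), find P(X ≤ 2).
0.833536

We have X ~ Geometric(p=0.592) (number of trials until the first success, k ≥ 1).

The CDF gives us P(X ≤ k).

Using the CDF:
P(X ≤ 2) = 0.833536

This means there's approximately a 83.4% chance that X is at most 2.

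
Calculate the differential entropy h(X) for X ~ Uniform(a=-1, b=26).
3.2958 nats

We have X ~ Uniform(a=-1, b=26).

The differential entropy measures the uncertainty or information content of the distribution.

For a Uniform distribution with a=-1, b=26:
h(X) = 3.2958 nats

(In bits, this would be 4.7549 bits.)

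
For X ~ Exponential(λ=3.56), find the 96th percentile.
0.9042

We have X ~ Exponential(λ=3.56).

We want to find x such that P(X ≤ x) = 0.96.

This is the 96th percentile, which means 96% of values fall below this point.

Using the inverse CDF (quantile function):
x = F⁻¹(0.96) = 0.9042

Verification: P(X ≤ 0.9042) = 0.96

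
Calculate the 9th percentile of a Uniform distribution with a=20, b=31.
20.9900

We have X ~ Uniform(a=20, b=31).

We want to find x such that P(X ≤ x) = 0.09.

This is the 9th percentile, which means 9% of values fall below this point.

Using the inverse CDF (quantile function):
x = F⁻¹(0.09) = 20.9900

Verification: P(X ≤ 20.9900) = 0.09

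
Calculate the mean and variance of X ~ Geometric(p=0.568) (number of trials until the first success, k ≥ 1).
E[X] = 1.7606, Var(X) = 1.3390

We have X ~ Geometric(p=0.568) (number of trials until the first success, k ≥ 1).

For a Geometric distribution with p=0.568 (number of trials until the first success, k ≥ 1):

Expected value:
E[X] = 1.7606

Variance:
Var(X) = 1.3390

Standard deviation:
σ = √Var(X) = 1.1572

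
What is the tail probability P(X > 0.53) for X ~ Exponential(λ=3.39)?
0.165845

We have X ~ Exponential(λ=3.39).

P(X > 0.53) = 1 - P(X ≤ 0.53)
                = 1 - F(0.53)
                = 1 - 0.834155
                = 0.165845

So there's approximately a 16.6% chance that X exceeds 0.53.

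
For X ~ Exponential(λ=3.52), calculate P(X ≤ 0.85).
0.949813

We have X ~ Exponential(λ=3.52).

The CDF gives us P(X ≤ k).

Using the CDF:
P(X ≤ 0.85) = 0.949813

This means there's approximately a 95.0% chance that X is at most 0.85.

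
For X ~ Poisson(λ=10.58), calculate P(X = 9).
0.116352

We have X ~ Poisson(λ=10.58).

For a Poisson distribution, the PMF gives us the probability of each outcome.

Using the PMF formula:
P(X = 9) = 0.116352

Rounded to 4 decimal places: 0.1164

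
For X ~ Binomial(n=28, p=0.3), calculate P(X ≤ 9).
0.682486

We have X ~ Binomial(n=28, p=0.3).

The CDF gives us P(X ≤ k).

Using the CDF:
P(X ≤ 9) = 0.682486

This means there's approximately a 68.2% chance that X is at most 9.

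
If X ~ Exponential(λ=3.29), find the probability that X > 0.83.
0.065174

We have X ~ Exponential(λ=3.29).

P(X > 0.83) = 1 - P(X ≤ 0.83)
                = 1 - F(0.83)
                = 1 - 0.934826
                = 0.065174

So there's approximately a 6.5% chance that X exceeds 0.83.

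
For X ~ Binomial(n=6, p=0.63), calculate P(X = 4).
0.323487

We have X ~ Binomial(n=6, p=0.63).

For a Binomial distribution, the PMF gives us the probability of each outcome.

Using the PMF formula:
P(X = 4) = 0.323487

Rounded to 4 decimal places: 0.3235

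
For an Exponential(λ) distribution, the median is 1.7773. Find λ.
λ = 0.3900

For X ~ Exponential(λ), the CDF is F(x) = 1 - e^(-λx).
The median m satisfies F(m) = 0.5:
1 - e^(-λm) = 0.5
e^(-λm) = 0.5
λm = ln(2)
m = ln(2) / λ

Given m = 1.7773:
λ = ln(2) / 1.7773 = 0.693147 / 1.7773 = 0.3900

Verification: ln(2) / 0.3900 = 1.7773 ✓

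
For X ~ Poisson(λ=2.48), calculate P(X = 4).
0.131991

We have X ~ Poisson(λ=2.48).

For a Poisson distribution, the PMF gives us the probability of each outcome.

Using the PMF formula:
P(X = 4) = 0.131991

Rounded to 4 decimal places: 0.1320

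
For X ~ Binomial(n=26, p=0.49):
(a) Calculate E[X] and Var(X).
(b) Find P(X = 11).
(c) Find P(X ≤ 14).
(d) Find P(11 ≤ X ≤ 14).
(a) E[X] = 12.7400, Var(X) = 6.4974
(b) P(X = 11) = 0.124072
(c) P(X ≤ 14) = 0.754869
(d) P(11 ≤ X ≤ 14) = 0.564807

We have X ~ Binomial(n=26, p=0.49).

(a) Moments:
E[X] = 12.7400
Var(X) = 6.4974
σ = √Var(X) = 2.5490

(b) Point probability using PMF:
P(X = 11) = 0.124072

(c) Cumulative probability using CDF:
P(X ≤ 14) = F(14) = 0.754869

(d) Range probability:
P(11 ≤ X ≤ 14) = P(X ≤ 14) - P(X ≤ 10)
                   = F(14) - F(10)
                   = 0.754869 - 0.190062
                   = 0.564807

This means approximately 56.5% of outcomes fall in the interval [11, 14].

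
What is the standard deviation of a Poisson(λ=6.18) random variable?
2.4860

We have X ~ Poisson(λ=6.18).

For a Poisson distribution with λ=6.18:
σ = √Var(X) = 2.4860

The standard deviation is the square root of the variance.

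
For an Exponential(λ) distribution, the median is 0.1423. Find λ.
λ = 4.8710

For X ~ Exponential(λ), the CDF is F(x) = 1 - e^(-λx).
The median m satisfies F(m) = 0.5:
1 - e^(-λm) = 0.5
e^(-λm) = 0.5
λm = ln(2)
m = ln(2) / λ

Given m = 0.1423:
λ = ln(2) / 0.1423 = 0.693147 / 0.1423 = 4.8710

Verification: ln(2) / 4.8710 = 0.1423 ✓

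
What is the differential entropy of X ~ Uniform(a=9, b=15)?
1.7918 nats

We have X ~ Uniform(a=9, b=15).

The differential entropy measures the uncertainty or information content of the distribution.

For a Uniform distribution with a=9, b=15:
h(X) = 1.7918 nats

(In bits, this would be 2.5850 bits.)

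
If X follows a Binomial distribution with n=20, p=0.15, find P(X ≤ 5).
0.932692

We have X ~ Binomial(n=20, p=0.15).

The CDF gives us P(X ≤ k).

Using the CDF:
P(X ≤ 5) = 0.932692

This means there's approximately a 93.3% chance that X is at most 5.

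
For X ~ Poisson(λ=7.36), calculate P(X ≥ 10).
0.207801

We have X ~ Poisson(λ=7.36).

For discrete distributions, P(X ≥ 10) = 1 - P(X ≤ 9).

P(X ≤ 9) = 0.792199
P(X ≥ 10) = 1 - 0.792199 = 0.207801

So there's approximately a 20.8% chance that X is at least 10.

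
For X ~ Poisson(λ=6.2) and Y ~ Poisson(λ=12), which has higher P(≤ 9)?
X has higher probability (P(X ≤ 9) = 0.9016 > P(Y ≤ 9) = 0.2424)

Compute P(≤ 9) for each distribution:

X ~ Poisson(λ=6.2):
P(X ≤ 9) = 0.9016

Y ~ Poisson(λ=12):
P(Y ≤ 9) = 0.2424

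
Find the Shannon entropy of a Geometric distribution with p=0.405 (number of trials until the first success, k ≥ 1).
1.6666 nats

We have X ~ Geometric(p=0.405) (number of trials until the first success, k ≥ 1).

The Shannon entropy measures the uncertainty or information content of the distribution.

For a Geometric distribution with p=0.405 (number of trials until the first success, k ≥ 1):
H(X) = 1.6666 nats

(In bits, this would be 2.4044 bits.)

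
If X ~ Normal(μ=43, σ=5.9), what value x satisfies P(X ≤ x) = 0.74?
46.7957

We have X ~ Normal(μ=43, σ=5.9).

We want to find x such that P(X ≤ x) = 0.74.

This is the 74th percentile, which means 74% of values fall below this point.

Using the inverse CDF (quantile function):
x = F⁻¹(0.74) = 46.7957

Verification: P(X ≤ 46.7957) = 0.74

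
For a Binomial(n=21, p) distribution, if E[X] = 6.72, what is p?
p = 0.32

For a Binomial(n, p) distribution:
E[X] = n × p

Given n = 21 and E[X] = 6.72:
6.72 = 21 × p
p = 6.72 / 21 = 0.32

Verification: Binomial(21, 0.32) has E[X] = 6.72 ✓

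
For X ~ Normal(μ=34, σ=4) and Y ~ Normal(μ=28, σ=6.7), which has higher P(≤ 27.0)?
Y has higher probability (P(Y ≤ 27.0) = 0.4407 > P(X ≤ 27.0) = 0.0401)

Compute P(≤ 27.0) for each distribution:

X ~ Normal(μ=34, σ=4):
P(X ≤ 27.0) = 0.0401

Y ~ Normal(μ=28, σ=6.7):
P(Y ≤ 27.0) = 0.4407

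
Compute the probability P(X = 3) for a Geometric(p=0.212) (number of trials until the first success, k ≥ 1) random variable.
0.131640

We have X ~ Geometric(p=0.212) (number of trials until the first success, k ≥ 1).

For a Geometric distribution, the PMF gives us the probability of each outcome.

Using the PMF formula:
P(X = 3) = 0.131640

Rounded to 4 decimal places: 0.1316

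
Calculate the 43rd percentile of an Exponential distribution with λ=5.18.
0.1085

We have X ~ Exponential(λ=5.18).

We want to find x such that P(X ≤ x) = 0.43.

This is the 43rd percentile, which means 43% of values fall below this point.

Using the inverse CDF (quantile function):
x = F⁻¹(0.43) = 0.1085

Verification: P(X ≤ 0.1085) = 0.43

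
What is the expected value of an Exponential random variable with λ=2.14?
0.4673

We have X ~ Exponential(λ=2.14).

For an Exponential distribution with λ=2.14:
E[X] = 0.4673

This is the expected (average) value of X.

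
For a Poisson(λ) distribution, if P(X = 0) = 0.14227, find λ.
λ = 1.9500

For a Poisson(λ) distribution, the PMF at 0 is:
P(X = 0) = λ^0 e^(-λ) / 0! = e^(-λ)

Given P(X = 0) = 0.14227:
e^(-λ) = 0.14227
-λ = ln(0.14227)
λ = -ln(0.14227) = 1.9500

Verification: e^(-1.9500) = 0.14227 ✓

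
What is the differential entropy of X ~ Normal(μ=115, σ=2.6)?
2.3744 nats

We have X ~ Normal(μ=115, σ=2.6).

The differential entropy measures the uncertainty or information content of the distribution.

For a Normal distribution with μ=115, σ=2.6:
h(X) = 2.3744 nats

(In bits, this would be 3.4256 bits.)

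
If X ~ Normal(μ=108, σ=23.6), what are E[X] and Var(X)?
E[X] = 108.0000, Var(X) = 556.9600

We have X ~ Normal(μ=108, σ=23.6).

For a Normal distribution with μ=108, σ=23.6:

Expected value:
E[X] = 108.0000

Variance:
Var(X) = 556.9600

Standard deviation:
σ = √Var(X) = 23.6000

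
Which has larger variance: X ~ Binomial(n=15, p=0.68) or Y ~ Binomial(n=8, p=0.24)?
X has larger variance (3.2640 > 1.4592)

Compute the variance for each distribution:

X ~ Binomial(n=15, p=0.68):
Var(X) = 3.2640

Y ~ Binomial(n=8, p=0.24):
Var(Y) = 1.4592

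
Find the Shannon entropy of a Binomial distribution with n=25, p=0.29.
2.2348 nats

We have X ~ Binomial(n=25, p=0.29).

The Shannon entropy measures the uncertainty or information content of the distribution.

For a Binomial distribution with n=25, p=0.29:
H(X) = 2.2348 nats

(In bits, this would be 3.2242 bits.)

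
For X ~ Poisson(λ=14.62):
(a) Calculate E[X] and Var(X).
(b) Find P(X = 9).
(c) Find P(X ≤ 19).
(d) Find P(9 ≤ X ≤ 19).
(a) E[X] = 14.6200, Var(X) = 14.6200
(b) P(X = 9) = 0.037616
(c) P(X ≤ 19) = 0.895324
(d) P(9 ≤ X ≤ 19) = 0.849801

We have X ~ Poisson(λ=14.62).

(a) Moments:
E[X] = 14.6200
Var(X) = 14.6200
σ = √Var(X) = 3.8236

(b) Point probability using PMF:
P(X = 9) = 0.037616

(c) Cumulative probability using CDF:
P(X ≤ 19) = F(19) = 0.895324

(d) Range probability:
P(9 ≤ X ≤ 19) = P(X ≤ 19) - P(X ≤ 8)
                   = F(19) - F(8)
                   = 0.895324 - 0.045524
                   = 0.849801

This means approximately 85.0% of outcomes fall in the interval [9, 19].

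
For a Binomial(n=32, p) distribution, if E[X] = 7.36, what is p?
p = 0.23

For a Binomial(n, p) distribution:
E[X] = n × p

Given n = 32 and E[X] = 7.36:
7.36 = 32 × p
p = 7.36 / 32 = 0.23

Verification: Binomial(32, 0.23) has E[X] = 7.36 ✓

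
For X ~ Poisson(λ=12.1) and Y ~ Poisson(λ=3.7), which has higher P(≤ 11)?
Y has higher probability (P(Y ≤ 11) = 0.9995 > P(X ≤ 11) = 0.4502)

Compute P(≤ 11) for each distribution:

X ~ Poisson(λ=12.1):
P(X ≤ 11) = 0.4502

Y ~ Poisson(λ=3.7):
P(Y ≤ 11) = 0.9995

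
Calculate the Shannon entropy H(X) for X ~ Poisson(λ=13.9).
2.7286 nats

We have X ~ Poisson(λ=13.9).

The Shannon entropy measures the uncertainty or information content of the distribution.

For a Poisson distribution with λ=13.9:
H(X) = 2.7286 nats

(In bits, this would be 3.9366 bits.)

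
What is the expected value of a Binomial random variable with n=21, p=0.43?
9.0300

We have X ~ Binomial(n=21, p=0.43).

For a Binomial distribution with n=21, p=0.43:
E[X] = 9.0300

This is the expected (average) value of X.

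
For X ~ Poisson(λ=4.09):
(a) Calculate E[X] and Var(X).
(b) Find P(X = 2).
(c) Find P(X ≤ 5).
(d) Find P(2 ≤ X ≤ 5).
(a) E[X] = 4.0900, Var(X) = 4.0900
(b) P(X = 2) = 0.140008
(c) P(X ≤ 5) = 0.770911
(d) P(2 ≤ X ≤ 5) = 0.685708

We have X ~ Poisson(λ=4.09).

(a) Moments:
E[X] = 4.0900
Var(X) = 4.0900
σ = √Var(X) = 2.0224

(b) Point probability using PMF:
P(X = 2) = 0.140008

(c) Cumulative probability using CDF:
P(X ≤ 5) = F(5) = 0.770911

(d) Range probability:
P(2 ≤ X ≤ 5) = P(X ≤ 5) - P(X ≤ 1)
                   = F(5) - F(1)
                   = 0.770911 - 0.085203
                   = 0.685708

This means approximately 68.6% of outcomes fall in the interval [2, 5].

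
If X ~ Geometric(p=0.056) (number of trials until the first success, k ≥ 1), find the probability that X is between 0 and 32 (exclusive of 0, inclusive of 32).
0.841837

We have X ~ Geometric(p=0.056) (number of trials until the first success, k ≥ 1).

To find P(0 < X ≤ 32), we use:
P(0 < X ≤ 32) = P(X ≤ 32) - P(X ≤ 0)
                 = F(32) - F(0)
                 = 0.841837 - 0.000000
                 = 0.841837

So there's approximately a 84.2% chance that X falls in this range.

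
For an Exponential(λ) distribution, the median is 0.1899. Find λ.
λ = 3.6501

For X ~ Exponential(λ), the CDF is F(x) = 1 - e^(-λx).
The median m satisfies F(m) = 0.5:
1 - e^(-λm) = 0.5
e^(-λm) = 0.5
λm = ln(2)
m = ln(2) / λ

Given m = 0.1899:
λ = ln(2) / 0.1899 = 0.693147 / 0.1899 = 3.6501

Verification: ln(2) / 3.6501 = 0.1899 ✓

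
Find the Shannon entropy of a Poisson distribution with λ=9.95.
2.5589 nats

We have X ~ Poisson(λ=9.95).

The Shannon entropy measures the uncertainty or information content of the distribution.

For a Poisson distribution with λ=9.95:
H(X) = 2.5589 nats

(In bits, this would be 3.6916 bits.)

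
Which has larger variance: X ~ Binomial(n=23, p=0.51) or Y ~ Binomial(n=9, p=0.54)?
X has larger variance (5.7477 > 2.2356)

Compute the variance for each distribution:

X ~ Binomial(n=23, p=0.51):
Var(X) = 5.7477

Y ~ Binomial(n=9, p=0.54):
Var(Y) = 2.2356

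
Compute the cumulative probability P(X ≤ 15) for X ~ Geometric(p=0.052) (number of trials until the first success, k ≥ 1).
0.551125

We have X ~ Geometric(p=0.052) (number of trials until the first success, k ≥ 1).

The CDF gives us P(X ≤ k).

Using the CDF:
P(X ≤ 15) = 0.551125

This means there's approximately a 55.1% chance that X is at most 15.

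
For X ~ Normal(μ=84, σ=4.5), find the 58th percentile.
84.9085

We have X ~ Normal(μ=84, σ=4.5).

We want to find x such that P(X ≤ x) = 0.58.

This is the 58th percentile, which means 58% of values fall below this point.

Using the inverse CDF (quantile function):
x = F⁻¹(0.58) = 84.9085

Verification: P(X ≤ 84.9085) = 0.58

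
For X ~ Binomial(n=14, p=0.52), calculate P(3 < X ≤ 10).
0.939885

We have X ~ Binomial(n=14, p=0.52).

To find P(3 < X ≤ 10), we use:
P(3 < X ≤ 10) = P(X ≤ 10) - P(X ≤ 3)
                 = F(10) - F(3)
                 = 0.960074 - 0.020188
                 = 0.939885

So there's approximately a 94.0% chance that X falls in this range.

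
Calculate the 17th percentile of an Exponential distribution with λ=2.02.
0.0922

We have X ~ Exponential(λ=2.02).

We want to find x such that P(X ≤ x) = 0.17.

This is the 17th percentile, which means 17% of values fall below this point.

Using the inverse CDF (quantile function):
x = F⁻¹(0.17) = 0.0922

Verification: P(X ≤ 0.0922) = 0.17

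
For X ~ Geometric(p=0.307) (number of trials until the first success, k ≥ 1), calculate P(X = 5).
0.070806

We have X ~ Geometric(p=0.307) (number of trials until the first success, k ≥ 1).

For a Geometric distribution, the PMF gives us the probability of each outcome.

Using the PMF formula:
P(X = 5) = 0.070806

Rounded to 4 decimal places: 0.0708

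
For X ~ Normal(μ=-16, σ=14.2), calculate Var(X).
201.6400

We have X ~ Normal(μ=-16, σ=14.2).

For a Normal distribution with μ=-16, σ=14.2:
Var(X) = 201.6400

The variance measures the spread of the distribution around the mean.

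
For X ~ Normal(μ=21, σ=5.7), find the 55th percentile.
21.7163

We have X ~ Normal(μ=21, σ=5.7).

We want to find x such that P(X ≤ x) = 0.55.

This is the 55th percentile, which means 55% of values fall below this point.

Using the inverse CDF (quantile function):
x = F⁻¹(0.55) = 21.7163

Verification: P(X ≤ 21.7163) = 0.55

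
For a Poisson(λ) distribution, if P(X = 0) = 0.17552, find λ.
λ = 1.7400

For a Poisson(λ) distribution, the PMF at 0 is:
P(X = 0) = λ^0 e^(-λ) / 0! = e^(-λ)

Given P(X = 0) = 0.17552:
e^(-λ) = 0.17552
-λ = ln(0.17552)
λ = -ln(0.17552) = 1.7400

Verification: e^(-1.7400) = 0.17552 ✓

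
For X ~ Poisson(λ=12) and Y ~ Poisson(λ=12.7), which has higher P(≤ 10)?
X has higher probability (P(X ≤ 10) = 0.3472 > P(Y ≤ 10) = 0.2783)

Compute P(≤ 10) for each distribution:

X ~ Poisson(λ=12):
P(X ≤ 10) = 0.3472

Y ~ Poisson(λ=12.7):
P(Y ≤ 10) = 0.2783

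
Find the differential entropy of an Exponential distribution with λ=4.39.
-0.4793 nats

We have X ~ Exponential(λ=4.39).

The differential entropy measures the uncertainty or information content of the distribution.

For an Exponential distribution with λ=4.39:
h(X) = -0.4793 nats

(In bits, this would be -0.6915 bits.)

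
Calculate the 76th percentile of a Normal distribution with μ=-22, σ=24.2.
-4.9075

We have X ~ Normal(μ=-22, σ=24.2).

We want to find x such that P(X ≤ x) = 0.76.

This is the 76th percentile, which means 76% of values fall below this point.

Using the inverse CDF (quantile function):
x = F⁻¹(0.76) = -4.9075

Verification: P(X ≤ -4.9075) = 0.76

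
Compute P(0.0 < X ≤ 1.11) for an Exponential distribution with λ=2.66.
0.947796

We have X ~ Exponential(λ=2.66).

To find P(0.0 < X ≤ 1.11), we use:
P(0.0 < X ≤ 1.11) = P(X ≤ 1.11) - P(X ≤ 0.0)
                 = F(1.11) - F(0.0)
                 = 0.947796 - 0.000000
                 = 0.947796

So there's approximately a 94.8% chance that X falls in this range.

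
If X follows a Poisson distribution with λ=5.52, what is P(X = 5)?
0.171084

We have X ~ Poisson(λ=5.52).

For a Poisson distribution, the PMF gives us the probability of each outcome.

Using the PMF formula:
P(X = 5) = 0.171084

Rounded to 4 decimal places: 0.1711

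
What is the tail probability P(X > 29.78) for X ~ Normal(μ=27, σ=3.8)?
0.232213

We have X ~ Normal(μ=27, σ=3.8).

P(X > 29.78) = 1 - P(X ≤ 29.78)
                = 1 - F(29.78)
                = 1 - 0.767787
                = 0.232213

So there's approximately a 23.2% chance that X exceeds 29.78.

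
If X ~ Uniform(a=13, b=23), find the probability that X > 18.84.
0.416000

We have X ~ Uniform(a=13, b=23).

P(X > 18.84) = 1 - P(X ≤ 18.84)
                = 1 - F(18.84)
                = 1 - 0.584000
                = 0.416000

So there's approximately a 41.6% chance that X exceeds 18.84.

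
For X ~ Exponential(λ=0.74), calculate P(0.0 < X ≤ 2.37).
0.826885

We have X ~ Exponential(λ=0.74).

To find P(0.0 < X ≤ 2.37), we use:
P(0.0 < X ≤ 2.37) = P(X ≤ 2.37) - P(X ≤ 0.0)
                 = F(2.37) - F(0.0)
                 = 0.826885 - 0.000000
                 = 0.826885

So there's approximately a 82.7% chance that X falls in this range.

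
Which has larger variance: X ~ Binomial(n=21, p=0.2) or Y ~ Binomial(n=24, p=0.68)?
Y has larger variance (5.2224 > 3.3600)

Compute the variance for each distribution:

X ~ Binomial(n=21, p=0.2):
Var(X) = 3.3600

Y ~ Binomial(n=24, p=0.68):
Var(Y) = 5.2224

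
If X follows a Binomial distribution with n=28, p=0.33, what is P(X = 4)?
0.016258

We have X ~ Binomial(n=28, p=0.33).

For a Binomial distribution, the PMF gives us the probability of each outcome.

Using the PMF formula:
P(X = 4) = 0.016258

Rounded to 4 decimal places: 0.0163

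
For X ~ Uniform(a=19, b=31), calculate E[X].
25.0000

We have X ~ Uniform(a=19, b=31).

For a Uniform distribution with a=19, b=31:
E[X] = 25.0000

This is the expected (average) value of X.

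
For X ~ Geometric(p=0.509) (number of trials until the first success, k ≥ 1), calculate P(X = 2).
0.249919

We have X ~ Geometric(p=0.509) (number of trials until the first success, k ≥ 1).

For a Geometric distribution, the PMF gives us the probability of each outcome.

Using the PMF formula:
P(X = 2) = 0.249919

Rounded to 4 decimal places: 0.2499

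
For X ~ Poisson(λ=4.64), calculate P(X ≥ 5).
0.494247

We have X ~ Poisson(λ=4.64).

For discrete distributions, P(X ≥ 5) = 1 - P(X ≤ 4).

P(X ≤ 4) = 0.505753
P(X ≥ 5) = 1 - 0.505753 = 0.494247

So there's approximately a 49.4% chance that X is at least 5.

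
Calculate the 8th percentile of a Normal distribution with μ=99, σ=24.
65.2783

We have X ~ Normal(μ=99, σ=24).

We want to find x such that P(X ≤ x) = 0.08.

This is the 8th percentile, which means 8% of values fall below this point.

Using the inverse CDF (quantile function):
x = F⁻¹(0.08) = 65.2783

Verification: P(X ≤ 65.2783) = 0.08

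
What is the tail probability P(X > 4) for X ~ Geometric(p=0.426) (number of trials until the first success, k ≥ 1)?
0.108554

We have X ~ Geometric(p=0.426) (number of trials until the first success, k ≥ 1).

P(X > 4) = 1 - P(X ≤ 4)
                = 1 - F(4)
                = 1 - 0.891446
                = 0.108554

So there's approximately a 10.9% chance that X exceeds 4.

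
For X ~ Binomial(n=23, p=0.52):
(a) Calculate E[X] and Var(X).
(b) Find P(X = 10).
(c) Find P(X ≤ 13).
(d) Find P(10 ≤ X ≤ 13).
(a) E[X] = 11.9600, Var(X) = 5.7408
(b) P(X = 10) = 0.118746
(c) P(X ≤ 13) = 0.738762
(d) P(10 ≤ X ≤ 13) = 0.586454

We have X ~ Binomial(n=23, p=0.52).

(a) Moments:
E[X] = 11.9600
Var(X) = 5.7408
σ = √Var(X) = 2.3960

(b) Point probability using PMF:
P(X = 10) = 0.118746

(c) Cumulative probability using CDF:
P(X ≤ 13) = F(13) = 0.738762

(d) Range probability:
P(10 ≤ X ≤ 13) = P(X ≤ 13) - P(X ≤ 9)
                   = F(13) - F(9)
                   = 0.738762 - 0.152307
                   = 0.586454

This means approximately 58.6% of outcomes fall in the interval [10, 13].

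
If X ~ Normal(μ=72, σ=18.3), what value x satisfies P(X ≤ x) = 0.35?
64.9486

We have X ~ Normal(μ=72, σ=18.3).

We want to find x such that P(X ≤ x) = 0.35.

This is the 35th percentile, which means 35% of values fall below this point.

Using the inverse CDF (quantile function):
x = F⁻¹(0.35) = 64.9486

Verification: P(X ≤ 64.9486) = 0.35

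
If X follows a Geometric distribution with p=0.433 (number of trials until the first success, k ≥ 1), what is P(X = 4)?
0.078929

We have X ~ Geometric(p=0.433) (number of trials until the first success, k ≥ 1).

For a Geometric distribution, the PMF gives us the probability of each outcome.

Using the PMF formula:
P(X = 4) = 0.078929

Rounded to 4 decimal places: 0.0789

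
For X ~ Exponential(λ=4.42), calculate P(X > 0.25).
0.331211

We have X ~ Exponential(λ=4.42).

P(X > 0.25) = 1 - P(X ≤ 0.25)
                = 1 - F(0.25)
                = 1 - 0.668789
                = 0.331211

So there's approximately a 33.1% chance that X exceeds 0.25.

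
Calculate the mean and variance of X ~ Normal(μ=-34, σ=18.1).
E[X] = -34.0000, Var(X) = 327.6100

We have X ~ Normal(μ=-34, σ=18.1).

For a Normal distribution with μ=-34, σ=18.1:

Expected value:
E[X] = -34.0000

Variance:
Var(X) = 327.6100

Standard deviation:
σ = √Var(X) = 18.1000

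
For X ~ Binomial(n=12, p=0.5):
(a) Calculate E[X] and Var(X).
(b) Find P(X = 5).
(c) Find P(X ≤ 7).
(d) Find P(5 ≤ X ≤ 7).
(a) E[X] = 6.0000, Var(X) = 3.0000
(b) P(X = 5) = 0.193359
(c) P(X ≤ 7) = 0.806152
(d) P(5 ≤ X ≤ 7) = 0.612305

We have X ~ Binomial(n=12, p=0.5).

(a) Moments:
E[X] = 6.0000
Var(X) = 3.0000
σ = √Var(X) = 1.7321

(b) Point probability using PMF:
P(X = 5) = 0.193359

(c) Cumulative probability using CDF:
P(X ≤ 7) = F(7) = 0.806152

(d) Range probability:
P(5 ≤ X ≤ 7) = P(X ≤ 7) - P(X ≤ 4)
                   = F(7) - F(4)
                   = 0.806152 - 0.193848
                   = 0.612305

This means approximately 61.2% of outcomes fall in the interval [5, 7].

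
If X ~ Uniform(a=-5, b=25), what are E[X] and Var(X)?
E[X] = 10.0000, Var(X) = 75.0000

We have X ~ Uniform(a=-5, b=25).

For a Uniform distribution with a=-5, b=25:

Expected value:
E[X] = 10.0000

Variance:
Var(X) = 75.0000

Standard deviation:
σ = √Var(X) = 8.6603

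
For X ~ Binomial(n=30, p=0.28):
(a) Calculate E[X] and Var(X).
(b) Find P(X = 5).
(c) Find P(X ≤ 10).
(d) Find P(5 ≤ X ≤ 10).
(a) E[X] = 8.4000, Var(X) = 6.0480
(b) P(X = 5) = 0.066517
(c) P(X ≤ 10) = 0.805709
(d) P(5 ≤ X ≤ 10) = 0.756168

We have X ~ Binomial(n=30, p=0.28).

(a) Moments:
E[X] = 8.4000
Var(X) = 6.0480
σ = √Var(X) = 2.4593

(b) Point probability using PMF:
P(X = 5) = 0.066517

(c) Cumulative probability using CDF:
P(X ≤ 10) = F(10) = 0.805709

(d) Range probability:
P(5 ≤ X ≤ 10) = P(X ≤ 10) - P(X ≤ 4)
                   = F(10) - F(4)
                   = 0.805709 - 0.049541
                   = 0.756168

This means approximately 75.6% of outcomes fall in the interval [5, 10].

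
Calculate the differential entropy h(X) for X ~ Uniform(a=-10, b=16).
3.2581 nats

We have X ~ Uniform(a=-10, b=16).

The differential entropy measures the uncertainty or information content of the distribution.

For a Uniform distribution with a=-10, b=16:
h(X) = 3.2581 nats

(In bits, this would be 4.7004 bits.)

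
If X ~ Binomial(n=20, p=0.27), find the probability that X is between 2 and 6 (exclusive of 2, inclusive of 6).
0.655463

We have X ~ Binomial(n=20, p=0.27).

To find P(2 < X ≤ 6), we use:
P(2 < X ≤ 6) = P(X ≤ 6) - P(X ≤ 2)
                 = F(6) - F(2)
                 = 0.718978 - 0.063515
                 = 0.655463

So there's approximately a 65.5% chance that X falls in this range.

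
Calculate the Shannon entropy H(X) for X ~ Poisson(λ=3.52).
2.0182 nats

We have X ~ Poisson(λ=3.52).

The Shannon entropy measures the uncertainty or information content of the distribution.

For a Poisson distribution with λ=3.52:
H(X) = 2.0182 nats

(In bits, this would be 2.9117 bits.)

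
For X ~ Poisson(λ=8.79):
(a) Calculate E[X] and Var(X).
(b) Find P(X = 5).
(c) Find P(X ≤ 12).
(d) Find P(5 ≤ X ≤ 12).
(a) E[X] = 8.7900, Var(X) = 8.7900
(b) P(X = 5) = 0.066576
(c) P(X ≤ 12) = 0.890516
(d) P(5 ≤ X ≤ 12) = 0.828040

We have X ~ Poisson(λ=8.79).

(a) Moments:
E[X] = 8.7900
Var(X) = 8.7900
σ = √Var(X) = 2.9648

(b) Point probability using PMF:
P(X = 5) = 0.066576

(c) Cumulative probability using CDF:
P(X ≤ 12) = F(12) = 0.890516

(d) Range probability:
P(5 ≤ X ≤ 12) = P(X ≤ 12) - P(X ≤ 4)
                   = F(12) - F(4)
                   = 0.890516 - 0.062475
                   = 0.828040

This means approximately 82.8% of outcomes fall in the interval [5, 12].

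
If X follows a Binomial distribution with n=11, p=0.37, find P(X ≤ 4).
0.615024

We have X ~ Binomial(n=11, p=0.37).

The CDF gives us P(X ≤ k).

Using the CDF:
P(X ≤ 4) = 0.615024

This means there's approximately a 61.5% chance that X is at most 4.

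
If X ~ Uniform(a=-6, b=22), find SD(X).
8.0829

We have X ~ Uniform(a=-6, b=22).

For a Uniform distribution with a=-6, b=22:
σ = √Var(X) = 8.0829

The standard deviation is the square root of the variance.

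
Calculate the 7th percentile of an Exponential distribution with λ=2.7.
0.0269

We have X ~ Exponential(λ=2.7).

We want to find x such that P(X ≤ x) = 0.07.

This is the 7th percentile, which means 7% of values fall below this point.

Using the inverse CDF (quantile function):
x = F⁻¹(0.07) = 0.0269

Verification: P(X ≤ 0.0269) = 0.07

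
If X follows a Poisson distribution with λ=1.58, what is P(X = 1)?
0.325441

We have X ~ Poisson(λ=1.58).

For a Poisson distribution, the PMF gives us the probability of each outcome.

Using the PMF formula:
P(X = 1) = 0.325441

Rounded to 4 decimal places: 0.3254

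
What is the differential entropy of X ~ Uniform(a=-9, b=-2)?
1.9459 nats

We have X ~ Uniform(a=-9, b=-2).

The differential entropy measures the uncertainty or information content of the distribution.

For a Uniform distribution with a=-9, b=-2:
h(X) = 1.9459 nats

(In bits, this would be 2.8074 bits.)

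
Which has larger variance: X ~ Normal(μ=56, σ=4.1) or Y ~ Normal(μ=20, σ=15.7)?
Y has larger variance (246.4900 > 16.8100)

Compute the variance for each distribution:

X ~ Normal(μ=56, σ=4.1):
Var(X) = 16.8100

Y ~ Normal(μ=20, σ=15.7):
Var(Y) = 246.4900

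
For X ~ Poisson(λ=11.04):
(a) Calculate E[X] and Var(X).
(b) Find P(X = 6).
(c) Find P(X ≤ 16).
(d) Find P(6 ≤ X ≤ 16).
(a) E[X] = 11.0400, Var(X) = 11.0400
(b) P(X = 6) = 0.040353
(c) P(X ≤ 16) = 0.942595
(d) P(6 ≤ X ≤ 16) = 0.905962

We have X ~ Poisson(λ=11.04).

(a) Moments:
E[X] = 11.0400
Var(X) = 11.0400
σ = √Var(X) = 3.3226

(b) Point probability using PMF:
P(X = 6) = 0.040353

(c) Cumulative probability using CDF:
P(X ≤ 16) = F(16) = 0.942595

(d) Range probability:
P(6 ≤ X ≤ 16) = P(X ≤ 16) - P(X ≤ 5)
                   = F(16) - F(5)
                   = 0.942595 - 0.036633
                   = 0.905962

This means approximately 90.6% of outcomes fall in the interval [6, 16].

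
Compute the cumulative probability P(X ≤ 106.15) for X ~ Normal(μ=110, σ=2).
0.027115

We have X ~ Normal(μ=110, σ=2).

The CDF gives us P(X ≤ k).

Using the CDF:
P(X ≤ 106.15) = 0.027115

This means there's approximately a 2.7% chance that X is at most 106.15.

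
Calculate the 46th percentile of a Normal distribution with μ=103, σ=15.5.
101.4433

We have X ~ Normal(μ=103, σ=15.5).

We want to find x such that P(X ≤ x) = 0.46.

This is the 46th percentile, which means 46% of values fall below this point.

Using the inverse CDF (quantile function):
x = F⁻¹(0.46) = 101.4433

Verification: P(X ≤ 101.4433) = 0.46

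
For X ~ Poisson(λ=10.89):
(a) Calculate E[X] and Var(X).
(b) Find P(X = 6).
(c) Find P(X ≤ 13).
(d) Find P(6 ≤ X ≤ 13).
(a) E[X] = 10.8900, Var(X) = 10.8900
(b) P(X = 6) = 0.043188
(c) P(X ≤ 13) = 0.791373
(d) P(6 ≤ X ≤ 13) = 0.751312

We have X ~ Poisson(λ=10.89).

(a) Moments:
E[X] = 10.8900
Var(X) = 10.8900
σ = √Var(X) = 3.3000

(b) Point probability using PMF:
P(X = 6) = 0.043188

(c) Cumulative probability using CDF:
P(X ≤ 13) = F(13) = 0.791373

(d) Range probability:
P(6 ≤ X ≤ 13) = P(X ≤ 13) - P(X ≤ 5)
                   = F(13) - F(5)
                   = 0.791373 - 0.040061
                   = 0.751312

This means approximately 75.1% of outcomes fall in the interval [6, 13].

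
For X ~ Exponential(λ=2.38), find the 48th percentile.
0.2748

We have X ~ Exponential(λ=2.38).

We want to find x such that P(X ≤ x) = 0.48.

This is the 48th percentile, which means 48% of values fall below this point.

Using the inverse CDF (quantile function):
x = F⁻¹(0.48) = 0.2748

Verification: P(X ≤ 0.2748) = 0.48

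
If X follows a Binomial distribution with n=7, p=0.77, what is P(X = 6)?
0.335560

We have X ~ Binomial(n=7, p=0.77).

For a Binomial distribution, the PMF gives us the probability of each outcome.

Using the PMF formula:
P(X = 6) = 0.335560

Rounded to 4 decimal places: 0.3356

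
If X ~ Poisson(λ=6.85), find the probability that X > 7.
0.378948

We have X ~ Poisson(λ=6.85).

P(X > 7) = 1 - P(X ≤ 7)
                = 1 - F(7)
                = 1 - 0.621052
                = 0.378948

So there's approximately a 37.9% chance that X exceeds 7.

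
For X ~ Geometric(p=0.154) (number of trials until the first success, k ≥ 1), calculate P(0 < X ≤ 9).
0.778010

We have X ~ Geometric(p=0.154) (number of trials until the first success, k ≥ 1).

To find P(0 < X ≤ 9), we use:
P(0 < X ≤ 9) = P(X ≤ 9) - P(X ≤ 0)
                 = F(9) - F(0)
                 = 0.778010 - 0.000000
                 = 0.778010

So there's approximately a 77.8% chance that X falls in this range.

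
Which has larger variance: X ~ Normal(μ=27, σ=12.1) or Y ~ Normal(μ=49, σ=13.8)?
Y has larger variance (190.4400 > 146.4100)

Compute the variance for each distribution:

X ~ Normal(μ=27, σ=12.1):
Var(X) = 146.4100

Y ~ Normal(μ=49, σ=13.8):
Var(Y) = 190.4400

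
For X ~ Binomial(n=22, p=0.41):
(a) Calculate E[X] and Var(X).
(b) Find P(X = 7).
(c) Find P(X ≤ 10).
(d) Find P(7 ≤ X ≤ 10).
(a) E[X] = 9.0200, Var(X) = 5.3218
(b) P(X = 7) = 0.121368
(c) P(X ≤ 10) = 0.741472
(d) P(7 ≤ X ≤ 10) = 0.604879

We have X ~ Binomial(n=22, p=0.41).

(a) Moments:
E[X] = 9.0200
Var(X) = 5.3218
σ = √Var(X) = 2.3069

(b) Point probability using PMF:
P(X = 7) = 0.121368

(c) Cumulative probability using CDF:
P(X ≤ 10) = F(10) = 0.741472

(d) Range probability:
P(7 ≤ X ≤ 10) = P(X ≤ 10) - P(X ≤ 6)
                   = F(10) - F(6)
                   = 0.741472 - 0.136593
                   = 0.604879

This means approximately 60.5% of outcomes fall in the interval [7, 10].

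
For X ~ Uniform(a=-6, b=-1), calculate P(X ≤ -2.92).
0.616000

We have X ~ Uniform(a=-6, b=-1).

The CDF gives us P(X ≤ k).

Using the CDF:
P(X ≤ -2.92) = 0.616000

This means there's approximately a 61.6% chance that X is at most -2.92.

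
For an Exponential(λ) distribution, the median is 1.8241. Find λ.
λ = 0.3800

For X ~ Exponential(λ), the CDF is F(x) = 1 - e^(-λx).
The median m satisfies F(m) = 0.5:
1 - e^(-λm) = 0.5
e^(-λm) = 0.5
λm = ln(2)
m = ln(2) / λ

Given m = 1.8241:
λ = ln(2) / 1.8241 = 0.693147 / 1.8241 = 0.3800

Verification: ln(2) / 0.3800 = 1.8241 ✓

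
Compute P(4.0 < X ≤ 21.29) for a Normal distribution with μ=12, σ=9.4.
0.641130

We have X ~ Normal(μ=12, σ=9.4).

To find P(4.0 < X ≤ 21.29), we use:
P(4.0 < X ≤ 21.29) = P(X ≤ 21.29) - P(X ≤ 4.0)
                 = F(21.29) - F(4.0)
                 = 0.838497 - 0.197367
                 = 0.641130

So there's approximately a 64.1% chance that X falls in this range.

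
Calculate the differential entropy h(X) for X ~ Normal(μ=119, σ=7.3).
3.4068 nats

We have X ~ Normal(μ=119, σ=7.3).

The differential entropy measures the uncertainty or information content of the distribution.

For a Normal distribution with μ=119, σ=7.3:
h(X) = 3.4068 nats

(In bits, this would be 4.9150 bits.)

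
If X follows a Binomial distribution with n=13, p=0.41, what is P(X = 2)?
0.039540

We have X ~ Binomial(n=13, p=0.41).

For a Binomial distribution, the PMF gives us the probability of each outcome.

Using the PMF formula:
P(X = 2) = 0.039540

Rounded to 4 decimal places: 0.0395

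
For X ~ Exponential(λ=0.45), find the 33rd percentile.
0.8900

We have X ~ Exponential(λ=0.45).

We want to find x such that P(X ≤ x) = 0.33.

This is the 33rd percentile, which means 33% of values fall below this point.

Using the inverse CDF (quantile function):
x = F⁻¹(0.33) = 0.8900

Verification: P(X ≤ 0.8900) = 0.33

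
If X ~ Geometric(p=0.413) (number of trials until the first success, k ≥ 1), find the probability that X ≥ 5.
0.118728

We have X ~ Geometric(p=0.413) (number of trials until the first success, k ≥ 1).

For discrete distributions, P(X ≥ 5) = 1 - P(X ≤ 4).

P(X ≤ 4) = 0.881272
P(X ≥ 5) = 1 - 0.881272 = 0.118728

So there's approximately a 11.9% chance that X is at least 5.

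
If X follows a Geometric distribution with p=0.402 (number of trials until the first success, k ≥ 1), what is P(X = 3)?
0.143757

We have X ~ Geometric(p=0.402) (number of trials until the first success, k ≥ 1).

For a Geometric distribution, the PMF gives us the probability of each outcome.

Using the PMF formula:
P(X = 3) = 0.143757

Rounded to 4 decimal places: 0.1438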